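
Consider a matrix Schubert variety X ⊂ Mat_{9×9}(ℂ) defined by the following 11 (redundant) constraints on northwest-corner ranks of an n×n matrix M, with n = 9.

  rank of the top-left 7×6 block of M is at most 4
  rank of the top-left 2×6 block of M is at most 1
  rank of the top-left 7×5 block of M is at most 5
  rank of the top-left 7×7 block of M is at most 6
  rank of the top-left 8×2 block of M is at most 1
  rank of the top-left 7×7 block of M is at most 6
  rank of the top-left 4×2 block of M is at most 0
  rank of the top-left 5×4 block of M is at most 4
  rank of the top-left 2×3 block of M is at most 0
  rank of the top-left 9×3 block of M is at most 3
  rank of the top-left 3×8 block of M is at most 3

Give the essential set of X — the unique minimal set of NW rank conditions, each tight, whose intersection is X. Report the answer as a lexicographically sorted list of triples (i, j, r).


Computing R[i][j] = min implied NW-rank bound (n=9, 11 conditions):

  row 1: 0 0 0 1 1 1 1 1 1
  row 2: 0 0 0 1 1 1 2 2 2
  row 3: 0 0 1 2 2 2 3 3 3
  row 4: 0 0 1 2 3 3 4 4 4
  row 5: 1 1 2 3 4 4 5 5 5
  row 6: 1 1 2 3 4 4 5 6 6
  row 7: 1 1 2 3 4 4 5 6 7
  row 8: 1 1 2 3 4 5 6 7 8
  row 9: 1 2 3 4 5 6 7 8 9

the unique w with this rank table is (4, 7, 3, 5, 1, 8, 9, 6, 2).

Fulton essential set (5 of the 17 Rothe cells):

[(2, 3, 0), (2, 6, 1), (4, 2, 0), (7, 6, 4), (8, 2, 1)]


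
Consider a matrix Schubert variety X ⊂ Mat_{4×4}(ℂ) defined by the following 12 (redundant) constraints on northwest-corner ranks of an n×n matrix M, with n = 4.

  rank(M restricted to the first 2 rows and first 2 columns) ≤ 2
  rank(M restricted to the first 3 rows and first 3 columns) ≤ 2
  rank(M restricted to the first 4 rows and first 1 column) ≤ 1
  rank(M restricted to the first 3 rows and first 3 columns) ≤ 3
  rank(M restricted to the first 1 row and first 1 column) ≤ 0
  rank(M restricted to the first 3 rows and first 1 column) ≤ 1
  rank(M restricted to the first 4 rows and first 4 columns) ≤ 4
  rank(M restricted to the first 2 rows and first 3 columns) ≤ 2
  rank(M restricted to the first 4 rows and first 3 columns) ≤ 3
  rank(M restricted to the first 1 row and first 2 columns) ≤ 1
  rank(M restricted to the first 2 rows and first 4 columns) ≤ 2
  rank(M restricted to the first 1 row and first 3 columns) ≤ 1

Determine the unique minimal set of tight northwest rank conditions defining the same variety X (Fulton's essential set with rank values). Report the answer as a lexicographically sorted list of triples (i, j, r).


Propagating the 12 rank bounds to every northwest block:

  0 1 1 1
  1 2 2 2
  1 2 2 3
  1 2 3 4

hence w(1..4) = (2, 1, 4, 3).

2 SE-corners of the 2-cell Rothe diagram give Ess(w):

[(1, 1, 0), (3, 3, 2)]


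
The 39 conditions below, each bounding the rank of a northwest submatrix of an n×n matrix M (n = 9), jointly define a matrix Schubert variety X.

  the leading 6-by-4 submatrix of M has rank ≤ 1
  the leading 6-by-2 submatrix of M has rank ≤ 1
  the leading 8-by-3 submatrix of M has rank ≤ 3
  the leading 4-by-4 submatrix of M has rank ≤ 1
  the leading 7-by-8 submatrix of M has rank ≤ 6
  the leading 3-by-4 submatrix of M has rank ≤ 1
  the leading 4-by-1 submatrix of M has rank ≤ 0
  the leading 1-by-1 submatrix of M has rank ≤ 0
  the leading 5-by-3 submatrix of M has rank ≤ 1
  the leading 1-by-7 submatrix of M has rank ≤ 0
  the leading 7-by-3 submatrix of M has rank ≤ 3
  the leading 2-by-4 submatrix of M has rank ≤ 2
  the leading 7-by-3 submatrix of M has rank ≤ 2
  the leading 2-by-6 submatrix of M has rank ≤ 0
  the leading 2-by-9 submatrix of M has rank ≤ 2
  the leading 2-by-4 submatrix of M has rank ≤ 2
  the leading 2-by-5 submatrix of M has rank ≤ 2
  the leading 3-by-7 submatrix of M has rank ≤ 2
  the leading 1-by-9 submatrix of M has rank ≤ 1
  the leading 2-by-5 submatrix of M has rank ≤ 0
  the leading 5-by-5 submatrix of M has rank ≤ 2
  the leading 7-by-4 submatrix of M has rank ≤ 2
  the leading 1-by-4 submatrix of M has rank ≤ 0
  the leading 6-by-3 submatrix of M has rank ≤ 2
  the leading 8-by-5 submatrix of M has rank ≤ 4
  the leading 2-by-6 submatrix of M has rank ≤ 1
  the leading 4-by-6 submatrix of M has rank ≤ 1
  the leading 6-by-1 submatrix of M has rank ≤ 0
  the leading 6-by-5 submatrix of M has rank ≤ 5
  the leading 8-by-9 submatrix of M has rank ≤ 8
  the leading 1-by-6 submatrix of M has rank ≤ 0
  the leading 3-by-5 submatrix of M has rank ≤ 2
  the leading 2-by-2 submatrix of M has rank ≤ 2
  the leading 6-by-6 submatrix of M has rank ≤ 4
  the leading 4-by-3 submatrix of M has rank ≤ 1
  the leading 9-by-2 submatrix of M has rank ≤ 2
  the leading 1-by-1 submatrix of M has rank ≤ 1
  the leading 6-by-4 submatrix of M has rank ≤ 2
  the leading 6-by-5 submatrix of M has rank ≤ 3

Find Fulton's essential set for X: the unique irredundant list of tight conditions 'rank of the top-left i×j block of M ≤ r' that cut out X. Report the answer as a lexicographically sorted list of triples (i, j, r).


Reconstructing r_w from the 39 given conditions:

  R[1]: 0, 0, 0, 0, 0, 0, 0, 1, 1
  R[2]: 0, 0, 0, 0, 0, 0, 1, 2, 2
  R[3]: 0, 1, 1, 1, 1, 1, 2, 3, 3
  R[4]: 0, 1, 1, 1, 1, 1, 2, 3, 4
  R[5]: 0, 1, 1, 1, 2, 2, 3, 4, 5
  R[6]: 0, 1, 1, 1, 2, 3, 4, 5, 6
  R[7]: 1, 2, 2, 2, 3, 4, 5, 6, 7
  R[8]: 1, 2, 3, 3, 4, 5, 6, 7, 8
  R[9]: 1, 2, 3, 4, 5, 6, 7, 8, 9

hence w(1..9) = (8, 7, 2, 9, 5, 6, 1, 3, 4).

Fulton essential set (5 of the 25 Rothe cells):

[(1, 7, 0), (2, 6, 0), (4, 6, 1), (6, 1, 0), (6, 4, 1)]


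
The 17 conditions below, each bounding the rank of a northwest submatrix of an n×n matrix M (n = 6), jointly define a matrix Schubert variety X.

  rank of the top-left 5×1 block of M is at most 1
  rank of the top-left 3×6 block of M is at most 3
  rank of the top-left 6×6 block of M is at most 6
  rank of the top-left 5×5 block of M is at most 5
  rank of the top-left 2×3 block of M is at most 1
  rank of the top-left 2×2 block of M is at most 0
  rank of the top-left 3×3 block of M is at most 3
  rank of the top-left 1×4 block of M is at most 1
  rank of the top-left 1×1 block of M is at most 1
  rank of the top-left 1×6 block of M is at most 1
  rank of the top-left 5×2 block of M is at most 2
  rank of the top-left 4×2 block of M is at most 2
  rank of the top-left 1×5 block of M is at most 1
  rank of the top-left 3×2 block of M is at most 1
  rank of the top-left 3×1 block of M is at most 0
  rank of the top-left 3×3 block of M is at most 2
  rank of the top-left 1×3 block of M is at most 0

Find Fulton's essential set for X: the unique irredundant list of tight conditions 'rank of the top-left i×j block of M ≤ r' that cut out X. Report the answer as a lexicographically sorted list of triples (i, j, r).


The tightest implied rank at each (i,j), from the 17 conditions:

  0, 0, 0, 1, 1, 1
  0, 0, 1, 2, 2, 2
  0, 1, 2, 3, 3, 3
  1, 2, 3, 4, 4, 4
  1, 2, 3, 4, 5, 5
  1, 2, 3, 4, 5, 6

hence w(1..6) = (4, 3, 2, 1, 5, 6).

Rothe diagram D(w) (6 cells), 3 SE-corners (essential conditions):

[(1, 3, 0), (2, 2, 0), (3, 1, 0)]


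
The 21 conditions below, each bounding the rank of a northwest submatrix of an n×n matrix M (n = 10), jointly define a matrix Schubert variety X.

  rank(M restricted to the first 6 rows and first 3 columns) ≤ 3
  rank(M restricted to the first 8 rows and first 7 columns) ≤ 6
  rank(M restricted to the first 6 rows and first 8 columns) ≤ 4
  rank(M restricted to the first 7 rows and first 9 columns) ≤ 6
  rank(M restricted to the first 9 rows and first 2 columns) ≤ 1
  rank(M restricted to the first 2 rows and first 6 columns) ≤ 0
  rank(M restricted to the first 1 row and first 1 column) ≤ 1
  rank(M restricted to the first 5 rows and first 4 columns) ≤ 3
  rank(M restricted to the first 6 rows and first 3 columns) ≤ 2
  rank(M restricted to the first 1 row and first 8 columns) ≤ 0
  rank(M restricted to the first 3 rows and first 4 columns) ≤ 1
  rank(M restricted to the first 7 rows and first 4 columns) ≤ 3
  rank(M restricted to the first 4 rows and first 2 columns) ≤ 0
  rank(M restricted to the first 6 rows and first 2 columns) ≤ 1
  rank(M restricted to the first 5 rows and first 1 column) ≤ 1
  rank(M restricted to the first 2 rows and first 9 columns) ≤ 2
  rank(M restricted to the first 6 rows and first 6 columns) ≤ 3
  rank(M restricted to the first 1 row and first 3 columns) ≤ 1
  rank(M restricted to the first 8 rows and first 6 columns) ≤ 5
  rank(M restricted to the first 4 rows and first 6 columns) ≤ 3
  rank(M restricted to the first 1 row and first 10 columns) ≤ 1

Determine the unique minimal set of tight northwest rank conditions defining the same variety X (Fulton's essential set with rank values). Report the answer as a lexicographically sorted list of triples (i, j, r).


Rank table r_w(10×10) implied by the 21 constraints:

  R[1]: 0 | 0 | 0 | 0 | 0 | 0 | 0 | 0 | 1 | 1
  R[2]: 0 | 0 | 0 | 0 | 0 | 0 | 1 | 1 | 2 | 2
  R[3]: 0 | 0 | 1 | 1 | 1 | 1 | 2 | 2 | 3 | 3
  R[4]: 0 | 0 | 1 | 2 | 2 | 2 | 3 | 3 | 4 | 4
  R[5]: 1 | 1 | 2 | 3 | 3 | 3 | 4 | 4 | 5 | 5
  R[6]: 1 | 1 | 2 | 3 | 3 | 3 | 4 | 4 | 5 | 6
  R[7]: 1 | 1 | 2 | 3 | 4 | 4 | 5 | 5 | 6 | 7
  R[8]: 1 | 1 | 2 | 3 | 4 | 5 | 6 | 6 | 7 | 8
  R[9]: 1 | 1 | 2 | 3 | 4 | 5 | 6 | 7 | 8 | 9
  R[10]: 1 | 2 | 3 | 4 | 5 | 6 | 7 | 8 | 9 | 10

giving w = (9, 7, 3, 4, 1, 10, 5, 6, 8, 2) via Δ²R.

6 SE-corners of the 25-cell Rothe diagram give Ess(w):

[(1, 8, 0), (2, 6, 0), (4, 2, 0), (6, 6, 3), (6, 8, 4), (9, 2, 1)]


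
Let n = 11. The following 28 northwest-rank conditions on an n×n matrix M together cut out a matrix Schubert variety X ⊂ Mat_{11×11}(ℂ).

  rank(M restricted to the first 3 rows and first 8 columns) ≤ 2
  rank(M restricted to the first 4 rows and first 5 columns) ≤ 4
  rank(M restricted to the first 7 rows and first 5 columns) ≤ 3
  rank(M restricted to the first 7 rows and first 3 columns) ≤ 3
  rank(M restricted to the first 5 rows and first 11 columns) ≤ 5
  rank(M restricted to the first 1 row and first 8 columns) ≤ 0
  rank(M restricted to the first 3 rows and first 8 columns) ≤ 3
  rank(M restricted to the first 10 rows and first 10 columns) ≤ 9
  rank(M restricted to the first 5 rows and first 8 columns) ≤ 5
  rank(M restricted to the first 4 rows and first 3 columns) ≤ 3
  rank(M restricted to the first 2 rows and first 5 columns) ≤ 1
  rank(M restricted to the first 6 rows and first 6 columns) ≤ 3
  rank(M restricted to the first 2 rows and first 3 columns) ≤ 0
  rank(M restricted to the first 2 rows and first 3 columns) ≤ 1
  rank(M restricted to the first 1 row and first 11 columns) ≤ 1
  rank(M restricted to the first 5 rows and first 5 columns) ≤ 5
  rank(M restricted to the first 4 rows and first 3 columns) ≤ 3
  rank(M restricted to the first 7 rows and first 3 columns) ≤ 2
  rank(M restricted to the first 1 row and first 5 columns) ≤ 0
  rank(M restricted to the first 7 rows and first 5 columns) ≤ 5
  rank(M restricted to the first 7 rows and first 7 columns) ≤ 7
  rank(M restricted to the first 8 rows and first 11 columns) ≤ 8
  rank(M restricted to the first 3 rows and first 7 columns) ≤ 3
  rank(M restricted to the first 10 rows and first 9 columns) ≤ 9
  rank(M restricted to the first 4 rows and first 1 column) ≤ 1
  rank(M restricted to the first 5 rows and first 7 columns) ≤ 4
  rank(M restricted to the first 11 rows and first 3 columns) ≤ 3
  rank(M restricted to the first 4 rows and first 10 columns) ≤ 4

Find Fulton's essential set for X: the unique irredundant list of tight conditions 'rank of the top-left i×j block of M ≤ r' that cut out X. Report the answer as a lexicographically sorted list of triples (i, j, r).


The tightest implied rank at each (i,j), from the 28 conditions:

  0 0 0 0 0 0 0 0 1 1 1
  0 0 0 1 1 1 1 1 2 2 2
  1 1 1 2 2 2 2 2 3 3 3
  1 2 2 3 3 3 3 3 4 4 4
  1 2 2 3 3 3 4 4 5 5 5
  1 2 2 3 3 3 4 5 6 6 6
  1 2 2 3 3 4 5 6 7 7 7
  1 2 3 4 4 5 6 7 8 8 8
  1 2 3 4 5 6 7 8 9 9 9
  1 2 3 4 5 6 7 8 9 9 10
  1 2 3 4 5 6 7 8 9 10 11

hence w(1..11) = (9, 4, 1, 2, 7, 8, 6, 3, 5, 11, 10).

|D(w)|=20, |Ess(w)|=6:

[(1, 8, 0), (2, 3, 0), (6, 6, 3), (7, 3, 2), (7, 5, 3), (10, 10, 9)]


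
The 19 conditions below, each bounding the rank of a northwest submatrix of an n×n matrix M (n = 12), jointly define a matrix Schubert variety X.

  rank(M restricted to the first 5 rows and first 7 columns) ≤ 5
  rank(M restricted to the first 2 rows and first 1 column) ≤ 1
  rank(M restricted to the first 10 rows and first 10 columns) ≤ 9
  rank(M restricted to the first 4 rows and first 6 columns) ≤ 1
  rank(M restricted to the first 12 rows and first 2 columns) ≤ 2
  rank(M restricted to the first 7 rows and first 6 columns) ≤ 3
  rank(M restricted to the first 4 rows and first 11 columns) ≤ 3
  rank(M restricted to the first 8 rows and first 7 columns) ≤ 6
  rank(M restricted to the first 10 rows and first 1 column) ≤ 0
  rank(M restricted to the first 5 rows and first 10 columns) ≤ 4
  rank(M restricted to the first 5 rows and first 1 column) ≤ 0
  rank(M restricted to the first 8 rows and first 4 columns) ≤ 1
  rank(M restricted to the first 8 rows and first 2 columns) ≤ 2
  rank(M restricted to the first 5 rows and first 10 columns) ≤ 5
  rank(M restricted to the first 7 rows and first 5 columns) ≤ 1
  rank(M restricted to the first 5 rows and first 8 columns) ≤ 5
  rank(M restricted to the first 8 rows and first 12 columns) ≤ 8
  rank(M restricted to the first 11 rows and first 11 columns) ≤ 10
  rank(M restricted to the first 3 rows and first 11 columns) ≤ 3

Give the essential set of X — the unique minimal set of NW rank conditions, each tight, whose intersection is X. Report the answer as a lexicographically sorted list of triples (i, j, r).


Rank table r_w(12×12) implied by the 19 constraints:

  row 1: 0 | 1 | 1 | 1 | 1 | 1 | 1 | 1 | 1 | 1 | 1 | 1
  row 2: 0 | 1 | 1 | 1 | 1 | 1 | 2 | 2 | 2 | 2 | 2 | 2
  row 3: 0 | 1 | 1 | 1 | 1 | 1 | 2 | 3 | 3 | 3 | 3 | 3
  row 4: 0 | 1 | 1 | 1 | 1 | 1 | 2 | 3 | 3 | 3 | 3 | 4
  row 5: 0 | 1 | 1 | 1 | 1 | 2 | 3 | 4 | 4 | 4 | 4 | 5
  row 6: 0 | 1 | 1 | 1 | 1 | 2 | 3 | 4 | 5 | 5 | 5 | 6
  row 7: 0 | 1 | 1 | 1 | 1 | 2 | 3 | 4 | 5 | 6 | 6 | 7
  row 8: 0 | 1 | 1 | 1 | 2 | 3 | 4 | 5 | 6 | 7 | 7 | 8
  row 9: 0 | 1 | 2 | 2 | 3 | 4 | 5 | 6 | 7 | 8 | 8 | 9
  row 10: 0 | 1 | 2 | 3 | 4 | 5 | 6 | 7 | 8 | 9 | 9 | 10
  row 11: 1 | 2 | 3 | 4 | 5 | 6 | 7 | 8 | 9 | 10 | 10 | 11
  row 12: 1 | 2 | 3 | 4 | 5 | 6 | 7 | 8 | 9 | 10 | 11 | 12

reading off 1-entries of Δ²R: w = (2, 7, 8, 12, 6, 9, 10, 5, 3, 4, 1, 11).

Rothe diagram D(w) (36 cells), 5 SE-corners (essential conditions):

[(4, 6, 1), (4, 11, 3), (7, 5, 1), (8, 4, 1), (10, 1, 0)]


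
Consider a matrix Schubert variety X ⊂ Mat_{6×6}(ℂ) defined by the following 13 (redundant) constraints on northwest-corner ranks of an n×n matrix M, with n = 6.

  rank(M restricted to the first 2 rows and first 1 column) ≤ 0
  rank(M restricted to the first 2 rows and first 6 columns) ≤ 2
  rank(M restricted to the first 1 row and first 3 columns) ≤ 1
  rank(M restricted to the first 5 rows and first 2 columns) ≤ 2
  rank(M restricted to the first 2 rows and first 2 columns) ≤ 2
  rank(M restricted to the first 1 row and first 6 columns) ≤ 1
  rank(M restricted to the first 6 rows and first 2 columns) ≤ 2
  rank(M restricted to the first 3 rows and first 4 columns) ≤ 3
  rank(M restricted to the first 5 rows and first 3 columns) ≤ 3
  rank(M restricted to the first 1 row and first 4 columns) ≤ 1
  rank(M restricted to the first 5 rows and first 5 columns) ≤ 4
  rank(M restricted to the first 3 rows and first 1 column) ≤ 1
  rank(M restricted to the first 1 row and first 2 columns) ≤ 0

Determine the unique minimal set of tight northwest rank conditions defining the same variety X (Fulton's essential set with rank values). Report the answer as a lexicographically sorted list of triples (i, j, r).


Rank table r_w(6×6) implied by the 13 constraints:

  row 1: 0, 0, 1, 1, 1, 1
  row 2: 0, 1, 2, 2, 2, 2
  row 3: 1, 2, 3, 3, 3, 3
  row 4: 1, 2, 3, 4, 4, 4
  row 5: 1, 2, 3, 4, 4, 5
  row 6: 1, 2, 3, 4, 5, 6

giving w = (3, 2, 1, 4, 6, 5) via Δ²R.

Rothe diagram D(w) (4 cells), 3 SE-corners (essential conditions):

[(1, 2, 0), (2, 1, 0), (5, 5, 4)]


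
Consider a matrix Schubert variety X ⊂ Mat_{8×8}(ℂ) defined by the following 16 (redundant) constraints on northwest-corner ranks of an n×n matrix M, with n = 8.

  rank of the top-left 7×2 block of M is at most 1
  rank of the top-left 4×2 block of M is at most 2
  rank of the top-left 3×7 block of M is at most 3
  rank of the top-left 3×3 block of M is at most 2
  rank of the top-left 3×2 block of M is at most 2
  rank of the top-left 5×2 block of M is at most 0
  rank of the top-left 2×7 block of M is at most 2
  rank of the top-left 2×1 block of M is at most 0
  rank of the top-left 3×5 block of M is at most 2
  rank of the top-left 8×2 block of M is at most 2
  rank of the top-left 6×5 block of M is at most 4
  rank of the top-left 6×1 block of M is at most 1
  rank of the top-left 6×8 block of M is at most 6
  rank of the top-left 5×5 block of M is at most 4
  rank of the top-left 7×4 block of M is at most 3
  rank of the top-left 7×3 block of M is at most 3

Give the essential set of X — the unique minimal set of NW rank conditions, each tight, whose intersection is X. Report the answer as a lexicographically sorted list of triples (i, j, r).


Recovering R(i,j) via the rank-extension bound from the 16 conditions:

  row 1: 0  0  1  1  1  1  1  1
  row 2: 0  0  1  2  2  2  2  2
  row 3: 0  0  1  2  2  3  3  3
  row 4: 0  0  1  2  3  4  4  4
  row 5: 0  0  1  2  3  4  5  5
  row 6: 1  1  2  3  4  5  6  6
  row 7: 1  1  2  3  4  5  6  7
  row 8: 1  2  3  4  5  6  7  8

reading off 1-entries of Δ²R: w = (3, 4, 6, 5, 7, 1, 8, 2).

Rothe diagram D(w) (12 cells), 3 SE-corners (essential conditions):

[(3, 5, 2), (5, 2, 0), (7, 2, 1)]


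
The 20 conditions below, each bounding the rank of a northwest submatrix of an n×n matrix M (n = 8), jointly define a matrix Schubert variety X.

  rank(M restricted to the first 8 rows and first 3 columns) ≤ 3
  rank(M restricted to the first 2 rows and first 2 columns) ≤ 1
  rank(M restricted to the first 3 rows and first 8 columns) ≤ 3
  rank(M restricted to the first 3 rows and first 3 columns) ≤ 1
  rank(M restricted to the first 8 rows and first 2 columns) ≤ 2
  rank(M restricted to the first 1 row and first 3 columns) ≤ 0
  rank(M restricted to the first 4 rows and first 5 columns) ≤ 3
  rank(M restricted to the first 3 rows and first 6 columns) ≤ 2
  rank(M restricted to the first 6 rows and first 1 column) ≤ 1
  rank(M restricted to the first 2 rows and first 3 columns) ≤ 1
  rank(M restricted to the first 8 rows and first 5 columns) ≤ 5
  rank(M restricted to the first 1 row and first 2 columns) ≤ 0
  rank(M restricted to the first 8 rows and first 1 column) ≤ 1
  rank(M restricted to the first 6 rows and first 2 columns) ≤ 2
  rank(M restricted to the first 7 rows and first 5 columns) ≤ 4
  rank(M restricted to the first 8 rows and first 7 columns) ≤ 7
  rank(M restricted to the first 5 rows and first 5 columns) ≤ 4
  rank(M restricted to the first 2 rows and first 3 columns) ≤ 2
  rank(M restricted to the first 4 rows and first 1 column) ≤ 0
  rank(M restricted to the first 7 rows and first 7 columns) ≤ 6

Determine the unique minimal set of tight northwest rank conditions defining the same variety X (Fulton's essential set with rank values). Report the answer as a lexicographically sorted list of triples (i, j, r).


Reconstructing r_w from the 20 given conditions:

  R[1]: 0 | 0 | 0 | 1 | 1 | 1 | 1 | 1
  R[2]: 0 | 1 | 1 | 2 | 2 | 2 | 2 | 2
  R[3]: 0 | 1 | 1 | 2 | 2 | 2 | 3 | 3
  R[4]: 0 | 1 | 2 | 3 | 3 | 3 | 4 | 4
  R[5]: 1 | 2 | 3 | 4 | 4 | 4 | 5 | 5
  R[6]: 1 | 2 | 3 | 4 | 4 | 5 | 6 | 6
  R[7]: 1 | 2 | 3 | 4 | 4 | 5 | 6 | 7
  R[8]: 1 | 2 | 3 | 4 | 5 | 6 | 7 | 8

hence w(1..8) = (4, 2, 7, 3, 1, 6, 8, 5).

D(w) has 11 cells with 5 SE-corners; essential set:

[(1, 3, 0), (3, 3, 1), (3, 6, 2), (4, 1, 0), (7, 5, 4)]


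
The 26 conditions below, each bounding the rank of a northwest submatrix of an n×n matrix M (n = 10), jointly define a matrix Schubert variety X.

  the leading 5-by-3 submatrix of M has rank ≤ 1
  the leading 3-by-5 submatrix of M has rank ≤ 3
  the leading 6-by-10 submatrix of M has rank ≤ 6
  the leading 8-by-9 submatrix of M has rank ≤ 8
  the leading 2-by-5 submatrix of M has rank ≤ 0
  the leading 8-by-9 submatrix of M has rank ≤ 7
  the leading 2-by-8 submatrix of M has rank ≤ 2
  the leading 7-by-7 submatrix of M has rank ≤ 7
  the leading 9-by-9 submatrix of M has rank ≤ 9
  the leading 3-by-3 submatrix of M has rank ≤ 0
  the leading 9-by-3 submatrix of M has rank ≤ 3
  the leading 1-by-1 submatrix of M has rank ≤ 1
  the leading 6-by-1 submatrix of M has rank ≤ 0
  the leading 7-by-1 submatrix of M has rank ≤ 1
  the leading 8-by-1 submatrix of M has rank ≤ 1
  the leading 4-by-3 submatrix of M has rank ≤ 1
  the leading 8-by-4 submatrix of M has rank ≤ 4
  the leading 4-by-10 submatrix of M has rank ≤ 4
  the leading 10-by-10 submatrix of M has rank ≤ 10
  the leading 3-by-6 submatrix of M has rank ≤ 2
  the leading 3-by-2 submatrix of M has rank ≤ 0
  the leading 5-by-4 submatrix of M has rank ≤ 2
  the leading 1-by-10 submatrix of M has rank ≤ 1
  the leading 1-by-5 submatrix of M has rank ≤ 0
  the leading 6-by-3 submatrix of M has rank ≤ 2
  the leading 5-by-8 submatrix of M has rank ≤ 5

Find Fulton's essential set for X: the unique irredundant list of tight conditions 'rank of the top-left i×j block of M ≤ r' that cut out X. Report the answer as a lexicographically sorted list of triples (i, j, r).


Recovering R(i,j) via the rank-extension bound from the 26 conditions:

  0  0  0  0  0  1  1  1  1  1
  0  0  0  0  0  1  2  2  2  2
  0  0  0  1  1  2  3  3  3  3
  0  1  1  2  2  3  4  4  4  4
  0  1  1  2  3  4  5  5  5  5
  0  1  2  3  4  5  6  6  6  6
  1  2  3  4  5  6  7  7  7  7
  1  2  3  4  5  6  7  7  7  8
  1  2  3  4  5  6  7  8  8  9
  1  2  3  4  5  6  7  8  9  10

the unique w with this rank table is (6, 7, 4, 2, 5, 3, 1, 10, 8, 9).

D(w) has 19 cells with 5 SE-corners; essential set:

[(2, 5, 0), (3, 3, 0), (5, 3, 1), (6, 1, 0), (8, 9, 7)]


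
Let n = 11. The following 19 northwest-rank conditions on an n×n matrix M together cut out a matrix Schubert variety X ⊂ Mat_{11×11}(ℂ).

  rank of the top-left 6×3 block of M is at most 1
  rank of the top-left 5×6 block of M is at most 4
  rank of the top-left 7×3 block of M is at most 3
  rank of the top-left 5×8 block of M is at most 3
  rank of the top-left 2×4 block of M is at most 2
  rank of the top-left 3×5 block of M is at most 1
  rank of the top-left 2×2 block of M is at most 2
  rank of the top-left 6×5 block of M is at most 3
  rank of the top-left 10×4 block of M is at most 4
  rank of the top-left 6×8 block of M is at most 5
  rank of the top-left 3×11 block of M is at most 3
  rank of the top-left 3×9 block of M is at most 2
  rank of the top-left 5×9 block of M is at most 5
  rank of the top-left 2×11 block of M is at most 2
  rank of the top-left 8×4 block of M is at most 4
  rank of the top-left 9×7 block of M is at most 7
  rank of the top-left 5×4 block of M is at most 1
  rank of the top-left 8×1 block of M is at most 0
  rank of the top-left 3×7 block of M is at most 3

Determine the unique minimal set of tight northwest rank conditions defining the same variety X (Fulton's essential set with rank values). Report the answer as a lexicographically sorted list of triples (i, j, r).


The tightest implied rank at each (i,j), from the 19 conditions:

  row 1: 0, 1, 1, 1, 1, 1, 1, 1, 1, 1, 1
  row 2: 0, 1, 1, 1, 1, 2, 2, 2, 2, 2, 2
  row 3: 0, 1, 1, 1, 1, 2, 2, 2, 2, 3, 3
  row 4: 0, 1, 1, 1, 2, 3, 3, 3, 3, 4, 4
  row 5: 0, 1, 1, 1, 2, 3, 3, 3, 4, 5, 5
  row 6: 0, 1, 1, 2, 3, 4, 4, 4, 5, 6, 6
  row 7: 0, 1, 2, 3, 4, 5, 5, 5, 6, 7, 7
  row 8: 0, 1, 2, 3, 4, 5, 6, 6, 7, 8, 8
  row 9: 1, 2, 3, 4, 5, 6, 7, 7, 8, 9, 9
  row 10: 1, 2, 3, 4, 5, 6, 7, 8, 9, 10, 10
  row 11: 1, 2, 3, 4, 5, 6, 7, 8, 9, 10, 11

the unique w with this rank table is (2, 6, 10, 5, 9, 4, 3, 7, 1, 8, 11).

Fulton essential set (6 of the 24 Rothe cells):

[(3, 5, 1), (3, 9, 2), (5, 4, 1), (5, 8, 3), (6, 3, 1), (8, 1, 0)]


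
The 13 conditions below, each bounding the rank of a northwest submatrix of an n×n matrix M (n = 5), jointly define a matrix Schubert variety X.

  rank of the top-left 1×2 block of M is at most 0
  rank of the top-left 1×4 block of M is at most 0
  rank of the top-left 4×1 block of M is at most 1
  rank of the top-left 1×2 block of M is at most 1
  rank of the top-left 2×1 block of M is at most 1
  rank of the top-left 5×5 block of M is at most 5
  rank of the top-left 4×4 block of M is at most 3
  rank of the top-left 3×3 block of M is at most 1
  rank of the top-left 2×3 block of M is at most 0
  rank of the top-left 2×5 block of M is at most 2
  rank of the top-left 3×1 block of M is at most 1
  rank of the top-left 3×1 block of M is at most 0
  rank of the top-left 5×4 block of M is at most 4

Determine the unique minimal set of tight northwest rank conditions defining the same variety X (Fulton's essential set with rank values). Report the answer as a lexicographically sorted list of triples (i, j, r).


Rank table r_w(5×5) implied by the 13 constraints:

  0, 0, 0, 0, 1
  0, 0, 0, 1, 2
  0, 1, 1, 2, 3
  1, 2, 2, 3, 4
  1, 2, 3, 4, 5

giving w = (5, 4, 2, 1, 3) via Δ²R.

3 SE-corners of the 8-cell Rothe diagram give Ess(w):

[(1, 4, 0), (2, 3, 0), (3, 1, 0)]


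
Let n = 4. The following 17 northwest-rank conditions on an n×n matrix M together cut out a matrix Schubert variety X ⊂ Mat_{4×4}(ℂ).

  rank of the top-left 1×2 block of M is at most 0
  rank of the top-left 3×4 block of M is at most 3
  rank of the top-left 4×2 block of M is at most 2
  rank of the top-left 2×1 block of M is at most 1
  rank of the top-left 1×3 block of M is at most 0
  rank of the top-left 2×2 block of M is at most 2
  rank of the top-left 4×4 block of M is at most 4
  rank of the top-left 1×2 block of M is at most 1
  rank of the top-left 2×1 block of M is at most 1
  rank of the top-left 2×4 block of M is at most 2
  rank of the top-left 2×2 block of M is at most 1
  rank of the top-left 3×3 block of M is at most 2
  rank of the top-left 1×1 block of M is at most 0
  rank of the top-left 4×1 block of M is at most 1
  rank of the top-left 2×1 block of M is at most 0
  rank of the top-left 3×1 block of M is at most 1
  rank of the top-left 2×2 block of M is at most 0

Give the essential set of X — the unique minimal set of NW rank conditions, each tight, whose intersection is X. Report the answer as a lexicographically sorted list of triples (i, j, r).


Propagating the 17 rank bounds to every northwest block:

  i=1: 0 | 0 | 0 | 1
  i=2: 0 | 0 | 1 | 2
  i=3: 1 | 1 | 2 | 3
  i=4: 1 | 2 | 3 | 4

giving w = (4, 3, 1, 2) via Δ²R.

2 SE-corners of the 5-cell Rothe diagram give Ess(w):

[(1, 3, 0), (2, 2, 0)]


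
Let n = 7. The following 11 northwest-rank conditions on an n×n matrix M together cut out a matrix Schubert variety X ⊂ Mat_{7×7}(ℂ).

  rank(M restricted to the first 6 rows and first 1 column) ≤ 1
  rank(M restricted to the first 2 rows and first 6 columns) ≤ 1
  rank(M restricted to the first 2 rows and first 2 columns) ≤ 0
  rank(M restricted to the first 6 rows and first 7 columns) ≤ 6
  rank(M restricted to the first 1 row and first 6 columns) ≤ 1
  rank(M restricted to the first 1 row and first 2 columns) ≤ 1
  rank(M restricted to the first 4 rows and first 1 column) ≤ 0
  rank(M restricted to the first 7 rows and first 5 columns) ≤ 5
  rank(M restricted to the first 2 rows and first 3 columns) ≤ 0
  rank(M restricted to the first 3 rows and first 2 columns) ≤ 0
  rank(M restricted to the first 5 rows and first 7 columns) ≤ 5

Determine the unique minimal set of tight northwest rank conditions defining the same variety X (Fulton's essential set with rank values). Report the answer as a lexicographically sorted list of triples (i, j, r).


Reconstructing r_w from the 11 given conditions:

  R[1]: 0 | 0 | 0 | 1 | 1 | 1 | 1
  R[2]: 0 | 0 | 0 | 1 | 1 | 1 | 2
  R[3]: 0 | 0 | 1 | 2 | 2 | 2 | 3
  R[4]: 0 | 1 | 2 | 3 | 3 | 3 | 4
  R[5]: 1 | 2 | 3 | 4 | 4 | 4 | 5
  R[6]: 1 | 2 | 3 | 4 | 5 | 5 | 6
  R[7]: 1 | 2 | 3 | 4 | 5 | 6 | 7

reading off 1-entries of Δ²R: w = (4, 7, 3, 2, 1, 5, 6).

Fulton essential set (4 of the 11 Rothe cells):

[(2, 3, 0), (2, 6, 1), (3, 2, 0), (4, 1, 0)]


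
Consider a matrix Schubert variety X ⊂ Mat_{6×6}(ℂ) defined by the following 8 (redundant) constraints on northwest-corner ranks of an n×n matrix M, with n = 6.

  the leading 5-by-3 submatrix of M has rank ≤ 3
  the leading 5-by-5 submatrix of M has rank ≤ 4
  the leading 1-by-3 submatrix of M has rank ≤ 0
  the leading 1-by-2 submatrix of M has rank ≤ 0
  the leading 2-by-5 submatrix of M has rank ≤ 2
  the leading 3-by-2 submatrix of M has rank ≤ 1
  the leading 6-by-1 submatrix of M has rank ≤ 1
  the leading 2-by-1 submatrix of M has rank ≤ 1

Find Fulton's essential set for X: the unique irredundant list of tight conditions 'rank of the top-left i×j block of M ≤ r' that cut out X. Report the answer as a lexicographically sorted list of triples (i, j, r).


Computing R[i][j] = min implied NW-rank bound (n=6, 8 conditions):

  row 1: 0  0  0  1  1  1
  row 2: 1  1  1  2  2  2
  row 3: 1  1  2  3  3  3
  row 4: 1  2  3  4  4  4
  row 5: 1  2  3  4  4  5
  row 6: 1  2  3  4  5  6

the unique w with this rank table is (4, 1, 3, 2, 6, 5).

D(w) has 5 cells with 3 SE-corners; essential set:

[(1, 3, 0), (3, 2, 1), (5, 5, 4)]


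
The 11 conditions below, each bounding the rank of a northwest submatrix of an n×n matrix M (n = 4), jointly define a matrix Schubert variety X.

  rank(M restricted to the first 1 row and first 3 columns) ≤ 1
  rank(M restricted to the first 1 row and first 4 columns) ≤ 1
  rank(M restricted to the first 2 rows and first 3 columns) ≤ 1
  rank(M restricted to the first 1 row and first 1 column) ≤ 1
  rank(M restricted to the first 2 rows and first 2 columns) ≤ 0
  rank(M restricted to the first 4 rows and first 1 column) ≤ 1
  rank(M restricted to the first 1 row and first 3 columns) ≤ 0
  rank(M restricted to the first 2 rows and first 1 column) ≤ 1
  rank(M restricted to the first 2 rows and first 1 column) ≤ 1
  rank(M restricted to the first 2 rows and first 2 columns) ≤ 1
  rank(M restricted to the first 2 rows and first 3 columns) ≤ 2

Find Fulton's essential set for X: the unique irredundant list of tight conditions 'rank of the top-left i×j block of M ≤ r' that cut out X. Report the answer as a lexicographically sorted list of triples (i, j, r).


Rank table r_w(4×4) implied by the 11 constraints:

  row 1: 0  0  0  1
  row 2: 0  0  1  2
  row 3: 1  1  2  3
  row 4: 1  2  3  4

hence w(1..4) = (4, 3, 1, 2).

|D(w)|=5, |Ess(w)|=2:

[(1, 3, 0), (2, 2, 0)]


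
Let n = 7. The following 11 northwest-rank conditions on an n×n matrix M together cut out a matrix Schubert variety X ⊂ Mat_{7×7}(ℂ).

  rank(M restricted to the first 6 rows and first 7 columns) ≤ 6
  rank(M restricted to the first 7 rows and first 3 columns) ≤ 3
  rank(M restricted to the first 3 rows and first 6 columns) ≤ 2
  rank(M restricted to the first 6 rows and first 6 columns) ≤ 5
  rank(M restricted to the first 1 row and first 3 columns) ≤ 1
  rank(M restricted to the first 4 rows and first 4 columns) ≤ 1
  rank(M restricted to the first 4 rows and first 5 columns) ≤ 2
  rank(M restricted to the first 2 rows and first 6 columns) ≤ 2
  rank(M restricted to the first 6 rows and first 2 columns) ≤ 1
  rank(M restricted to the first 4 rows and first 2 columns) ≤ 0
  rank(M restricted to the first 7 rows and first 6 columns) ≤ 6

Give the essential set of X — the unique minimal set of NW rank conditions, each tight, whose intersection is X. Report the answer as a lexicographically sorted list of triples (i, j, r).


Reconstructing r_w from the 11 given conditions:

  row 1: 0, 0, 1, 1, 1, 1, 1
  row 2: 0, 0, 1, 1, 2, 2, 2
  row 3: 0, 0, 1, 1, 2, 2, 3
  row 4: 0, 0, 1, 1, 2, 3, 4
  row 5: 1, 1, 2, 2, 3, 4, 5
  row 6: 1, 1, 2, 3, 4, 5, 6
  row 7: 1, 2, 3, 4, 5, 6, 7

second differences of R give the permutation w = (3, 5, 7, 6, 1, 4, 2).

Rothe diagram D(w) (13 cells), 4 SE-corners (essential conditions):

[(3, 6, 2), (4, 2, 0), (4, 4, 1), (6, 2, 1)]


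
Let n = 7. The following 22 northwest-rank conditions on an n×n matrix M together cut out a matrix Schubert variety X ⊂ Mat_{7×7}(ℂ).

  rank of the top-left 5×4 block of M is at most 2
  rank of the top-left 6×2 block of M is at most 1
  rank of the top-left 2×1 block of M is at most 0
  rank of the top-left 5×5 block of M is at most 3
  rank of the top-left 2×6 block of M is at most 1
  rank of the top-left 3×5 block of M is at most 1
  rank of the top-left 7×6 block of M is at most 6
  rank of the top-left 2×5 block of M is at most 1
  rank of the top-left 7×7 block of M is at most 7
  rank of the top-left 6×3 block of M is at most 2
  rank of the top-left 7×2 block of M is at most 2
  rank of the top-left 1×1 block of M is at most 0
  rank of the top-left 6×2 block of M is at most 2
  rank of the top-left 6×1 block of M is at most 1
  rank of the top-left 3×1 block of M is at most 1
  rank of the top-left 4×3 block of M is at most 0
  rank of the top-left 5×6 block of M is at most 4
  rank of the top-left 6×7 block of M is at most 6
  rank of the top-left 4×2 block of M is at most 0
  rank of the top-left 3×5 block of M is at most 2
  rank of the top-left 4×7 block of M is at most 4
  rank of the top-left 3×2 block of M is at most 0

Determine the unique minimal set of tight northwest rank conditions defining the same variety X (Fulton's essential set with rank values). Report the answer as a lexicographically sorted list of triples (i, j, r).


Computing R[i][j] = min implied NW-rank bound (n=7, 22 conditions):

  0, 0, 0, 1, 1, 1, 1
  0, 0, 0, 1, 1, 1, 2
  0, 0, 0, 1, 1, 2, 3
  0, 0, 0, 1, 2, 3, 4
  1, 1, 1, 2, 3, 4, 5
  1, 1, 2, 3, 4, 5, 6
  1, 2, 3, 4, 5, 6, 7

second differences of R give the permutation w = (4, 7, 6, 5, 1, 3, 2).

ℓ(w)=16; the 4 essential cells (i,j,r):

[(2, 6, 1), (3, 5, 1), (4, 3, 0), (6, 2, 1)]


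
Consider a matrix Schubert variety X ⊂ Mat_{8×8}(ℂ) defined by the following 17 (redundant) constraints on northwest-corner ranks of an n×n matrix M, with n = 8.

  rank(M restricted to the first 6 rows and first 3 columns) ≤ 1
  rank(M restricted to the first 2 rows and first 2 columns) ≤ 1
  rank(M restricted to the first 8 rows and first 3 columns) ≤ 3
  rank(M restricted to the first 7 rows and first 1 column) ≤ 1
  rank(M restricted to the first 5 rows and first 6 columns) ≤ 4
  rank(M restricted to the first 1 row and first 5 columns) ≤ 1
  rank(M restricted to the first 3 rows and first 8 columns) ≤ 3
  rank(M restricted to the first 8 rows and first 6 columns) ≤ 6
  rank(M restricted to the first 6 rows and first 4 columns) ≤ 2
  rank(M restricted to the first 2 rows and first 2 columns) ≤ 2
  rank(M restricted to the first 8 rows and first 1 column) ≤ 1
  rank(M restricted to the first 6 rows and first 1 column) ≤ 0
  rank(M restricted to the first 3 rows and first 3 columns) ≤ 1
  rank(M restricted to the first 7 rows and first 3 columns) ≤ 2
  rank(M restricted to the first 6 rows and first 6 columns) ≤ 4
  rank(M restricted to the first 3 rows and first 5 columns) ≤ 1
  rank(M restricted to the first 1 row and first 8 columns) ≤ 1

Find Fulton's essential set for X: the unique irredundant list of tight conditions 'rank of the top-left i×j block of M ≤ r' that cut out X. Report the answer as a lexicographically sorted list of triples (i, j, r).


Recovering R(i,j) via the rank-extension bound from the 17 conditions:

  R[1]: 0 | 1 | 1 | 1 | 1 | 1 | 1 | 1
  R[2]: 0 | 1 | 1 | 1 | 1 | 2 | 2 | 2
  R[3]: 0 | 1 | 1 | 1 | 1 | 2 | 3 | 3
  R[4]: 0 | 1 | 1 | 2 | 2 | 3 | 4 | 4
  R[5]: 0 | 1 | 1 | 2 | 3 | 4 | 5 | 5
  R[6]: 0 | 1 | 1 | 2 | 3 | 4 | 5 | 6
  R[7]: 1 | 2 | 2 | 3 | 4 | 5 | 6 | 7
  R[8]: 1 | 2 | 3 | 4 | 5 | 6 | 7 | 8

so w = (2, 6, 7, 4, 5, 8, 1, 3).

D(w) has 15 cells with 3 SE-corners; essential set:

[(3, 5, 1), (6, 1, 0), (6, 3, 1)]


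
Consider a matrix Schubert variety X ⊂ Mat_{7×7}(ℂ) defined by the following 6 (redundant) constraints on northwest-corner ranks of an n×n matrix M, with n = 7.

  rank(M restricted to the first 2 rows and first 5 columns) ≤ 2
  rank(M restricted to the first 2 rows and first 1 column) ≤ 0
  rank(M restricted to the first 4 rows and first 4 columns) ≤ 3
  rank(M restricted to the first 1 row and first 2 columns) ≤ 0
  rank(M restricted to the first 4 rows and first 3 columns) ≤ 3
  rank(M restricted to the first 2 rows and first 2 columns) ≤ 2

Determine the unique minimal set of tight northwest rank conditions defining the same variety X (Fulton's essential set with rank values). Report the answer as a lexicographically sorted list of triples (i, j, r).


Recovering R(i,j) via the rank-extension bound from the 6 conditions:

  i=1: 0, 0, 1, 1, 1, 1, 1
  i=2: 0, 1, 2, 2, 2, 2, 2
  i=3: 1, 2, 3, 3, 3, 3, 3
  i=4: 1, 2, 3, 3, 4, 4, 4
  i=5: 1, 2, 3, 4, 5, 5, 5
  i=6: 1, 2, 3, 4, 5, 6, 6
  i=7: 1, 2, 3, 4, 5, 6, 7

second differences of R give the permutation w = (3, 2, 1, 5, 4, 6, 7).

3 SE-corners of the 4-cell Rothe diagram give Ess(w):

[(1, 2, 0), (2, 1, 0), (4, 4, 3)]


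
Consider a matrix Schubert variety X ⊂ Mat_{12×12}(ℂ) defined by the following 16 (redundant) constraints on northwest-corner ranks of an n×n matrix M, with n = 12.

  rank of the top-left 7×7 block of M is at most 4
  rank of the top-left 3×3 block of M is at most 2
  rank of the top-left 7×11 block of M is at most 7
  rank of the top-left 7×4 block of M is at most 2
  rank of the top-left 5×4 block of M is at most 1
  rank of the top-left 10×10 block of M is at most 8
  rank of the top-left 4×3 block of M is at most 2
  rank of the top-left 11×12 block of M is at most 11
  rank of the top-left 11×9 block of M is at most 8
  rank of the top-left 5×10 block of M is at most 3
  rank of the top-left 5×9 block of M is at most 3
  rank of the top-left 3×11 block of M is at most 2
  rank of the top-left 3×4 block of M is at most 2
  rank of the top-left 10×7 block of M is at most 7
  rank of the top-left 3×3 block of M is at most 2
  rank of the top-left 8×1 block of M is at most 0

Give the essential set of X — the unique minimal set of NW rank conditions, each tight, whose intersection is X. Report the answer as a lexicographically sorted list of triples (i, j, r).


The tightest implied rank at each (i,j), from the 16 conditions:

  row 1: 0  1  1  1  1  1  1  1  1  1  1  1
  row 2: 0  1  1  1  2  2  2  2  2  2  2  2
  row 3: 0  1  1  1  2  2  2  2  2  2  2  3
  row 4: 0  1  1  1  2  3  3  3  3  3  3  4
  row 5: 0  1  1  1  2  3  3  3  3  3  4  5
  row 6: 0  1  2  2  3  4  4  4  4  4  5  6
  row 7: 0  1  2  2  3  4  4  5  5  5  6  7
  row 8: 0  1  2  3  4  5  5  6  6  6  7  8
  row 9: 1  2  3  4  5  6  6  7  7  7  8  9
  row 10: 1  2  3  4  5  6  7  8  8  8  9  10
  row 11: 1  2  3  4  5  6  7  8  8  9  10  11
  row 12: 1  2  3  4  5  6  7  8  9  10  11  12

hence w(1..12) = (2, 5, 12, 6, 11, 3, 8, 4, 1, 7, 10, 9).

7 SE-corners of the 29-cell Rothe diagram give Ess(w):

[(3, 11, 2), (5, 4, 1), (5, 10, 3), (7, 4, 2), (7, 7, 4), (8, 1, 0), (11, 9, 8)]


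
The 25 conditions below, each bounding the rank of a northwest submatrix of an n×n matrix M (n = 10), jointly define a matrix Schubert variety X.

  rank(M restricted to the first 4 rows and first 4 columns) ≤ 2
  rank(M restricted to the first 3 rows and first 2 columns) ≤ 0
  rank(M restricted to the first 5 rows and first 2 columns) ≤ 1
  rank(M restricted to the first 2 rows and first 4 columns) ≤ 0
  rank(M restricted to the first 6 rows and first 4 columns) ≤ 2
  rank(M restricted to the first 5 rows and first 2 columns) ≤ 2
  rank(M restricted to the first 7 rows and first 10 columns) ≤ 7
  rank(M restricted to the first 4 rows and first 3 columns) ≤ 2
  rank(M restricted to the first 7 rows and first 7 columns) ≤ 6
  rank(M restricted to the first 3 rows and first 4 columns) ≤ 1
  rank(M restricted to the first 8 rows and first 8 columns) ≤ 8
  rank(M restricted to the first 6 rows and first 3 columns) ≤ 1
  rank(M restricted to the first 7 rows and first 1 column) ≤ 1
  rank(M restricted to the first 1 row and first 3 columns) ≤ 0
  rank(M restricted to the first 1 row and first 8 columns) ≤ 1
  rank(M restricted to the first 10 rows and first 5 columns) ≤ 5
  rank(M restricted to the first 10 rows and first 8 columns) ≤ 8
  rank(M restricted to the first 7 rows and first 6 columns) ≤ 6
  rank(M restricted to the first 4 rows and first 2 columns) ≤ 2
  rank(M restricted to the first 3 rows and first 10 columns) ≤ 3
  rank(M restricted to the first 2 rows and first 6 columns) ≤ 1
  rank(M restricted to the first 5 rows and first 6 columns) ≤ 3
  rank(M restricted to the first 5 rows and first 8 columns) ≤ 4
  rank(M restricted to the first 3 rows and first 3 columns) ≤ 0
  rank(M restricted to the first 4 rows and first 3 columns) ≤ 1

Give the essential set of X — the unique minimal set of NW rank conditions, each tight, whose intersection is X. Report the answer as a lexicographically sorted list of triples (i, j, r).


Computing R[i][j] = min implied NW-rank bound (n=10, 25 conditions):

  0  0  0  0  1  1  1  1  1  1
  0  0  0  0  1  1  2  2  2  2
  0  0  0  1  2  2  3  3  3  3
  1  1  1  2  3  3  4  4  4  4
  1  1  1  2  3  3  4  4  5  5
  1  1  1  2  3  4  5  5  6  6
  1  2  2  3  4  5  6  6  7  7
  1  2  3  4  5  6  7  7  8  8
  1  2  3  4  5  6  7  8  9  9
  1  2  3  4  5  6  7  8  9  10

so w = (5, 7, 4, 1, 9, 6, 2, 3, 8, 10).

ℓ(w)=18; the 6 essential cells (i,j,r):

[(2, 4, 0), (2, 6, 1), (3, 3, 0), (5, 6, 3), (5, 8, 4), (6, 3, 1)]
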